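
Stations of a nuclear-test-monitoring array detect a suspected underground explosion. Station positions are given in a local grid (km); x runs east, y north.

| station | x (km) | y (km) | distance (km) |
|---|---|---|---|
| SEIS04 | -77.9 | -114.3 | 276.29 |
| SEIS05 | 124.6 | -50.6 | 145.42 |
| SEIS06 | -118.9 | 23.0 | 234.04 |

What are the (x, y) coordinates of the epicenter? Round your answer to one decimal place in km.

Circle about each station: (x + 77.9)² + (y + 114.3)² = 276.29²; (x − 124.6)² + (y + 50.6)² = 145.42²; (x + 118.9)² + (y − 23.0)² = 234.04².
Subtracting the SEIS04 equation from the SEIS05 and SEIS06 equations removes the quadratic terms:
405.0 x + 127.4 y = 54141.81
-82.0 x + 274.6 y = 17094.75
Solving the 2×2 system: x ≈ 104.3, y ≈ 93.4 km.
Check against SEIS04 (with the unrounded x, y): √((x + 77.9)²+(y + 114.3)²) = 276.29 ≈ 276.29 km. ✓

104.3 km east, 93.4 km north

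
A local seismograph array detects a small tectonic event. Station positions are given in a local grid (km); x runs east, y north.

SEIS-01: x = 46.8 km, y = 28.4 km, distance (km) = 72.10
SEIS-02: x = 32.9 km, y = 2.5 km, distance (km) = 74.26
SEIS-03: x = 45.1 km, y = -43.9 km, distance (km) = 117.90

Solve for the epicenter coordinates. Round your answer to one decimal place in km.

Circle about each station: (x − 46.8)² + (y − 28.4)² = 72.10²; (x − 32.9)² + (y − 2.5)² = 74.26²; (x − 45.1)² + (y + 43.9)² = 117.90².
Subtracting the SEIS-01 equation from the SEIS-02 and SEIS-03 equations removes the quadratic terms:
-27.8 x − 51.8 y = -2224.28
-3.4 x − 144.6 y = -7737.58
Solving the 2×2 system: x ≈ -20.6, y ≈ 54.0 km.
Check against SEIS-01 (with the unrounded x, y): √((x − 46.8)²+(y − 28.4)²) = 72.09 ≈ 72.10 km. ✓

-20.6 km east, 54.0 km north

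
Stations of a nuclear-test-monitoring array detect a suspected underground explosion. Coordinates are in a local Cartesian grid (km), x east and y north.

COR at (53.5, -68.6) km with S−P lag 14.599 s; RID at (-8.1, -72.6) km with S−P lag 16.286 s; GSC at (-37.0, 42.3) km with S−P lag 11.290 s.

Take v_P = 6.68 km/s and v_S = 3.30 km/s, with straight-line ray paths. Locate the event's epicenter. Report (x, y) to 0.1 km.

Distance from S−P lag: d = Δt · v_P v_S / (v_P − v_S) = Δt · (6.68·3.30)/(6.68−3.30) ≈ 6.5219·Δt.
So d_COR = 95.21, d_RID = 106.22, d_GSC = 73.63 km.
Circle about each station: (x − 53.5)² + (y + 68.6)² = 95.21²; (x + 8.1)² + (y + 72.6)² = 106.22²; (x + 37.0)² + (y − 42.3)² = 73.63².
Subtracting pairs of circle equations eliminates x²+y² and gives linear equations (the radical axes):
-123.2 x − 8.0 y = -4449.58
-181.0 x + 221.8 y = -766.35
Solving the 2×2 system: x ≈ 34.5, y ≈ 24.7 km.

(34.5, 24.7)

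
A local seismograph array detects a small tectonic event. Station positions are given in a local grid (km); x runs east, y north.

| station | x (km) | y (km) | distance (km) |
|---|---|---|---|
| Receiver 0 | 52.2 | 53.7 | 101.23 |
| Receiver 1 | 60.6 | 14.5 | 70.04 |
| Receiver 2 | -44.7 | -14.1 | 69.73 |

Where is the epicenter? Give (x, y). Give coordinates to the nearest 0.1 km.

Circle about each station: (x − 52.2)² + (y − 53.7)² = 101.23²; (x − 60.6)² + (y − 14.5)² = 70.04²; (x + 44.7)² + (y + 14.1)² = 69.73².
Subtracting the Receiver 0 equation from the Receiver 1 and Receiver 2 equations removes the quadratic terms:
16.8 x − 78.4 y = 3615.99
-193.8 x − 135.6 y = 1973.61
Solving the 2×2 system: x ≈ 19.2, y ≈ -42.0 km.

x ≈ 19.2 km, y ≈ -42.0 km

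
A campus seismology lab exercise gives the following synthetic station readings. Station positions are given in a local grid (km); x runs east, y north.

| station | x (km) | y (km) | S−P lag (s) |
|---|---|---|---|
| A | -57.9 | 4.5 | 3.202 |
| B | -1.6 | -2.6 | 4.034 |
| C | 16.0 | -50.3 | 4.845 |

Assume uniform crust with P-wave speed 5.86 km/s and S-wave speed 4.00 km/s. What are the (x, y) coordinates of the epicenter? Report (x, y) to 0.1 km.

-42.5 km east, -32.8 km north

Distance from S−P lag: d = Δt · v_P v_S / (v_P − v_S) = Δt · (5.86·4.00)/(5.86−4.00) ≈ 12.6022·Δt.
So d_A = 40.35, d_B = 50.84, d_C = 61.06 km.
Circle about each station: (x + 57.9)² + (y − 4.5)² = 40.35²; (x + 1.6)² + (y + 2.6)² = 50.84²; (x − 16.0)² + (y + 50.3)² = 61.06².
Subtracting pairs of circle equations eliminates x²+y² and gives linear equations (the radical axes):
112.6 x − 14.2 y = -4319.92
147.8 x − 109.6 y = -2686.77
Solving the 2×2 system: x ≈ -42.5, y ≈ -32.8 km.
Check against A (with the unrounded x, y): √((x + 57.9)²+(y − 4.5)²) = 40.35 ≈ 40.35 km. ✓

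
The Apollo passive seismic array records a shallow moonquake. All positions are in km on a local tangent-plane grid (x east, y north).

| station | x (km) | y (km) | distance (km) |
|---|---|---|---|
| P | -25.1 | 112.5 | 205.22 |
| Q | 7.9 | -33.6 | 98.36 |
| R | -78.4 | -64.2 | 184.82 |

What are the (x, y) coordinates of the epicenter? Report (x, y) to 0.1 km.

Circle about each station: (x + 25.1)² + (y − 112.5)² = 205.22²; (x − 7.9)² + (y + 33.6)² = 98.36²; (x + 78.4)² + (y + 64.2)² = 184.82².
Subtracting pairs of circle equations eliminates x²+y² and gives linear equations (the radical axes):
66.0 x − 292.2 y = 20345.67
-106.6 x − 353.4 y = 4938.76
Solving the 2×2 system: x ≈ 105.5, y ≈ -45.8 km.
Check against P (with the unrounded x, y): √((x + 25.1)²+(y − 112.5)²) = 205.22 ≈ 205.22 km. ✓

(105.5, -45.8)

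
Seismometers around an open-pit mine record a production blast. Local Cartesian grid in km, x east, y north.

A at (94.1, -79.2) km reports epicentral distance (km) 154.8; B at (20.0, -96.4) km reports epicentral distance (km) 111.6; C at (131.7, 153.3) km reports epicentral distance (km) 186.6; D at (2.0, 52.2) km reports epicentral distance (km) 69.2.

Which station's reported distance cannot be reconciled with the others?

Solve using three stations at a time. Using A, B, D (subtract circle equations pairwise → linear system) gives (x, y) ≈ (-40.4, -2.5).
Distances from that point to each station vs reported:
  A: calculated 154.8 vs reported 154.8 → residual 0.0 km
  B: calculated 111.6 vs reported 111.6 → residual 0.0 km
  C: calculated 232.2 vs reported 186.6 → residual 45.6 km
  D: calculated 69.2 vs reported 69.2 → residual 0.0 km
A, B, D are mutually consistent (residuals ≈ 0); C is off by 45.6 km.

C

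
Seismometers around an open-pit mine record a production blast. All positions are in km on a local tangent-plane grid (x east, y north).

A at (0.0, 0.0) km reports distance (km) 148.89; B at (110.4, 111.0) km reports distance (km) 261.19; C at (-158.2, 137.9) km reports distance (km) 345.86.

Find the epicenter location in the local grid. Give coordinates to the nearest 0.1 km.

Circle about each station: x² + y² = 148.89²; (x − 110.4)² + (y − 111.0)² = 261.19²; (x + 158.2)² + (y − 137.9)² = 345.86².
Subtracting pairs of circle equations eliminates x²+y² and gives linear equations (the radical axes):
220.8 x + 222.0 y = -21542.82
-316.4 x + 275.8 y = -53407.26
Solving the 2×2 system: x ≈ 45.1, y ≈ -141.9 km.
Check against A (with the unrounded x, y): √(x²+y²) = 148.90 ≈ 148.89 km. ✓

x ≈ 45.1 km, y ≈ -141.9 km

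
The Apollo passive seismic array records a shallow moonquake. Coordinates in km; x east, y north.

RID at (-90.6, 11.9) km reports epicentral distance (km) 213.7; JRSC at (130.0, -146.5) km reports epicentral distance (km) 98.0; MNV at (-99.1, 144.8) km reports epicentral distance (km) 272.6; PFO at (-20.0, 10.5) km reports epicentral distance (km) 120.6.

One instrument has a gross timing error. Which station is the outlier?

RID

Solve using three stations at a time. Using JRSC, MNV, PFO (subtract circle equations pairwise → linear system) gives (x, y) ≈ (72.3, -67.2).
Distances from that point to each station vs reported:
  RID: calculated 181.1 vs reported 213.7 → residual 32.6 km
  JRSC: calculated 98.1 vs reported 98.0 → residual 0.1 km
  MNV: calculated 272.6 vs reported 272.6 → residual 0.0 km
  PFO: calculated 120.7 vs reported 120.6 → residual 0.1 km
JRSC, MNV, PFO are mutually consistent (residuals ≈ 0); RID is off by 32.6 km.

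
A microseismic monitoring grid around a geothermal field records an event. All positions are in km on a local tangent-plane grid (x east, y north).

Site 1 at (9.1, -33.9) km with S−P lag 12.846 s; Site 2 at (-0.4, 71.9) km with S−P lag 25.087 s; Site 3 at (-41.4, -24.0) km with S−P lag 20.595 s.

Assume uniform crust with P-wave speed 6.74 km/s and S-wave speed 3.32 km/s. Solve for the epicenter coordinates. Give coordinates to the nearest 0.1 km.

Distance from S−P lag: d = Δt · v_P v_S / (v_P − v_S) = Δt · (6.74·3.32)/(6.74−3.32) ≈ 6.5429·Δt.
So d_Site 1 = 84.05, d_Site 2 = 164.14, d_Site 3 = 134.75 km.
Circle about each station: (x − 9.1)² + (y + 33.9)² = 84.05²; (x + 0.4)² + (y − 71.9)² = 164.14²; (x + 41.4)² + (y + 24.0)² = 134.75².
Subtracting the Site 1 equation from the Site 2 and Site 3 equations removes the quadratic terms:
-19.0 x + 211.6 y = -15939.79
-101.0 x + 19.8 y = -10035.22
Solving the 2×2 system: x ≈ 86.1, y ≈ -67.6 km.

(86.1, -67.6)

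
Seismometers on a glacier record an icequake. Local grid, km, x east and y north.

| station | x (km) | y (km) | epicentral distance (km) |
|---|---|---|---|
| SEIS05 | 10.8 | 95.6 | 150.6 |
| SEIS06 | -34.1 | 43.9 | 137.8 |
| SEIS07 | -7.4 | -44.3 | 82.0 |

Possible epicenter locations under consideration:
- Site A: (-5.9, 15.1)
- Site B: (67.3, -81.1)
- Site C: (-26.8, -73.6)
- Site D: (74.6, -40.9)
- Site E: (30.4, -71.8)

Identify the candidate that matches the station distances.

Site D

For each candidate, compare |candidate − station| to the reported distance:
Site A: residuals SEIS05 68.4, SEIS06 97.5, SEIS07 22.6 → max 97.5 km
Site B: residuals SEIS05 34.9, SEIS06 23.2, SEIS07 1.3 → max 34.9 km
Site C: residuals SEIS05 22.7, SEIS06 20.1, SEIS07 46.9 → max 46.9 km
Site D: residuals SEIS05 0.1, SEIS06 0.1, SEIS07 0.1 → max 0.1 km
Site E: residuals SEIS05 17.9, SEIS06 5.3, SEIS07 35.3 → max 35.3 km
Only Site D has all residuals ≈ 0.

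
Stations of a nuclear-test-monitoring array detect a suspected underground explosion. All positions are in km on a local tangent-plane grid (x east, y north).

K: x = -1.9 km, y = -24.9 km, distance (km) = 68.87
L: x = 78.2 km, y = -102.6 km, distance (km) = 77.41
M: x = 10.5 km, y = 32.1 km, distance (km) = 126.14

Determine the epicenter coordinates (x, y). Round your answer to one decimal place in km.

Circle about each station: (x + 1.9)² + (y + 24.9)² = 68.87²; (x − 78.2)² + (y + 102.6)² = 77.41²; (x − 10.5)² + (y − 32.1)² = 126.14².
Subtracting pairs of circle equations eliminates x²+y² and gives linear equations (the radical axes):
160.2 x − 155.4 y = 14769.15
24.8 x + 114.0 y = -10651.18
Solving the 2×2 system: x ≈ 1.3, y ≈ -93.7 km.
Check against K (with the unrounded x, y): √((x + 1.9)²+(y + 24.9)²) = 68.89 ≈ 68.87 km. ✓

(1.3, -93.7)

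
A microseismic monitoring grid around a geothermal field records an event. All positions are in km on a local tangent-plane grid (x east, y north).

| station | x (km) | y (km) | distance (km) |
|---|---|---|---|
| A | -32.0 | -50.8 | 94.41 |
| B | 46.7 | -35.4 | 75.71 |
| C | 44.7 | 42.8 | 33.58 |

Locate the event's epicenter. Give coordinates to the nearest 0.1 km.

Circle about each station: (x + 32.0)² + (y + 50.8)² = 94.41²; (x − 46.7)² + (y + 35.4)² = 75.71²; (x − 44.7)² + (y − 42.8)² = 33.58².
Subtracting pairs of circle equations eliminates x²+y² and gives linear equations (the radical axes):
157.4 x + 30.8 y = 3010.65
153.4 x + 187.2 y = 8010.92
Solving the 2×2 system: x ≈ 12.8, y ≈ 32.3 km.

x ≈ 12.8 km, y ≈ 32.3 km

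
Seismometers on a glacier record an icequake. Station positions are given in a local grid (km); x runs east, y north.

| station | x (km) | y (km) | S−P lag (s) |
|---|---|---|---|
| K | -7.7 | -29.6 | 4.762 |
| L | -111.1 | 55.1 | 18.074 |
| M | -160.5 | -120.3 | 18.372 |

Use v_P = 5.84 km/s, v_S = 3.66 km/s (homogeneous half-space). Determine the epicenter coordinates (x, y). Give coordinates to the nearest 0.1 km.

Distance from S−P lag: d = Δt · v_P v_S / (v_P − v_S) = Δt · (5.84·3.66)/(5.84−3.66) ≈ 9.8048·Δt.
So d_K = 46.69, d_L = 177.21, d_M = 180.13 km.
Circle about each station: (x + 7.7)² + (y + 29.6)² = 46.69²; (x + 111.1)² + (y − 55.1)² = 177.21²; (x + 160.5)² + (y + 120.3)² = 180.13².
Subtracting pairs of circle equations eliminates x²+y² and gives linear equations (the radical axes):
-206.8 x + 169.4 y = -14779.66
-305.6 x − 181.4 y = 9030.03
Solving the 2×2 system: x ≈ 12.9, y ≈ -71.5 km.
Check against K (with the unrounded x, y): √((x + 7.7)²+(y + 29.6)²) = 46.69 ≈ 46.69 km. ✓

(12.9, -71.5)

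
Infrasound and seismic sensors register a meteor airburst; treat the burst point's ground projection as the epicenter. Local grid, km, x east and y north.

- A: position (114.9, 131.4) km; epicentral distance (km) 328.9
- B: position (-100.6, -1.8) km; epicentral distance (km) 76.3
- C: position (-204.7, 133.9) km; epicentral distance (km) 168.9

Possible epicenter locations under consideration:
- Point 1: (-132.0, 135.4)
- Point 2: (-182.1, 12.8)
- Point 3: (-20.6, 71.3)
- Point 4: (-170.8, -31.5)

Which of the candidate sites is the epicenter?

For each candidate, compare |candidate − station| to the reported distance:
Point 1: residuals A 82.0, B 64.4, C 96.2 → max 96.2 km
Point 2: residuals A 9.1, B 6.5, C 45.7 → max 45.7 km
Point 3: residuals A 180.7, B 32.1, C 25.6 → max 180.7 km
Point 4: residuals A 0.0, B 0.1, C 0.1 → max 0.1 km
Only Point 4 has all residuals ≈ 0.

Point 4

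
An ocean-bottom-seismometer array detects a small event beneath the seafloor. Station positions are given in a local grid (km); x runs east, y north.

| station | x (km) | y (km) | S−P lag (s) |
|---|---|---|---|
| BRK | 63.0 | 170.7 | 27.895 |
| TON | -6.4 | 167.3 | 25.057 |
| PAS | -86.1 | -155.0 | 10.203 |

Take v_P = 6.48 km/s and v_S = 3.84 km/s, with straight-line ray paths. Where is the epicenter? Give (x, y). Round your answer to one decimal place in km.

Distance from S−P lag: d = Δt · v_P v_S / (v_P − v_S) = Δt · (6.48·3.84)/(6.48−3.84) ≈ 9.4255·Δt.
So d_BRK = 262.92, d_TON = 236.17, d_PAS = 96.17 km.
Circle about each station: (x − 63.0)² + (y − 170.7)² = 262.92²; (x + 6.4)² + (y − 167.3)² = 236.17²; (x + 86.1)² + (y + 155.0)² = 96.17².
Subtracting pairs of circle equations eliminates x²+y² and gives linear equations (the radical axes):
-138.8 x − 6.8 y = 8273.42
-298.2 x − 651.4 y = 58208.98
Solving the 2×2 system: x ≈ -56.5, y ≈ -63.5 km.

(-56.5, -63.5)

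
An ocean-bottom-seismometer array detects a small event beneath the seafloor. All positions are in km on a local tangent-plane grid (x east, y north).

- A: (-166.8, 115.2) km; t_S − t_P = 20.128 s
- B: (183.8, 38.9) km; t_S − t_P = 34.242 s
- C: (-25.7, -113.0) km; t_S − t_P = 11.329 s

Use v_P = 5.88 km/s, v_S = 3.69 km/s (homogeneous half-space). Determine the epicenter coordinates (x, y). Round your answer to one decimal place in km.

Distance from S−P lag: d = Δt · v_P v_S / (v_P − v_S) = Δt · (5.88·3.69)/(5.88−3.69) ≈ 9.9074·Δt.
So d_A = 199.42, d_B = 339.25, d_C = 112.24 km.
Circle about each station: (x + 166.8)² + (y − 115.2)² = 199.42²; (x − 183.8)² + (y − 38.9)² = 339.25²; (x + 25.7)² + (y + 113.0)² = 112.24².
Subtracting the A equation from the B and C equations removes the quadratic terms:
701.2 x − 152.6 y = -81119.86
282.2 x − 456.4 y = -493.27
Solving the 2×2 system: x ≈ -133.4, y ≈ -81.4 km.

x ≈ -133.4 km, y ≈ -81.4 km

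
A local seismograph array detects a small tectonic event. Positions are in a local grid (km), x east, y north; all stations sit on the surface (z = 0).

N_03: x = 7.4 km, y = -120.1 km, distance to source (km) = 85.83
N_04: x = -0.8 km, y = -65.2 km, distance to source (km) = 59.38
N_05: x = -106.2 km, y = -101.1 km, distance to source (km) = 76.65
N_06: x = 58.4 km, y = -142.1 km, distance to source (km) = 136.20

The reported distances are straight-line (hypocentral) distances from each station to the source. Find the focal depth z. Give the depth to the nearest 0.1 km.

35.5 km

Each station gives a sphere (x−x_i)² + (y−y_i)² + z² = d_i² (stations at z=0).
Subtracting the N_03 sphere from N_04 and N_05: z² cancels, leaving linear equations in x and y:
-16.4 x + 109.8 y = -6386.29
-227.2 x + 38.0 y = 8512.45
Solving: x ≈ -48.404, y ≈ -65.393 km (keep extra digits for the depth step; rounded: -48.4, -65.4).
Then from the N_03 sphere: z² = 85.83² − (x − 7.4)² − (y + 120.1)² with x = -48.404, y = -65.393, so z ≈ 35.494 ≈ 35.5 km.
Check against N_06 (with the unrounded solution): distance 136.20 ≈ 136.20 km. ✓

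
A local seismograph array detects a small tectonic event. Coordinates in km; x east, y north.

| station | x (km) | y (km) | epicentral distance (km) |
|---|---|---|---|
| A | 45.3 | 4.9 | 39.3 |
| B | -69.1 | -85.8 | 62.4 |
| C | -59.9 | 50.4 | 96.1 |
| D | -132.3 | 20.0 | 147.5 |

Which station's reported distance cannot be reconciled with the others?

Solve using three stations at a time. Using A, C, D (subtract circle equations pairwise → linear system) gives (x, y) ≈ (11.1, -14.2).
Distances from that point to each station vs reported:
  A: calculated 39.2 vs reported 39.3 → residual 0.1 km
  B: calculated 107.5 vs reported 62.4 → residual 45.1 km
  C: calculated 96.0 vs reported 96.1 → residual 0.1 km
  D: calculated 147.5 vs reported 147.5 → residual 0.0 km
A, C, D are mutually consistent (residuals ≈ 0); B is off by 45.1 km.

B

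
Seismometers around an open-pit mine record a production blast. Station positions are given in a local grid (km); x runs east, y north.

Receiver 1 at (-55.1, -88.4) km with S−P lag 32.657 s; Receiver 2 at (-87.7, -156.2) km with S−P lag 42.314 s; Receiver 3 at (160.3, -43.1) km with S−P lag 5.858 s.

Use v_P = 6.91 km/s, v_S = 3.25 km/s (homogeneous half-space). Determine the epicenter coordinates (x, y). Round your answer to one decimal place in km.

Distance from S−P lag: d = Δt · v_P v_S / (v_P − v_S) = Δt · (6.91·3.25)/(6.91−3.25) ≈ 6.1359·Δt.
So d_Receiver 1 = 200.38, d_Receiver 2 = 259.64, d_Receiver 3 = 35.94 km.
Circle about each station: (x + 55.1)² + (y + 88.4)² = 200.38²; (x + 87.7)² + (y + 156.2)² = 259.64²; (x − 160.3)² + (y + 43.1)² = 35.94².
Subtracting the Receiver 1 equation from the Receiver 2 and Receiver 3 equations removes the quadratic terms:
-65.2 x − 135.6 y = -6021.63
430.8 x + 90.6 y = 55563.59
Solving the 2×2 system: x ≈ 133.1, y ≈ -19.6 km.

133.1 km east, -19.6 km north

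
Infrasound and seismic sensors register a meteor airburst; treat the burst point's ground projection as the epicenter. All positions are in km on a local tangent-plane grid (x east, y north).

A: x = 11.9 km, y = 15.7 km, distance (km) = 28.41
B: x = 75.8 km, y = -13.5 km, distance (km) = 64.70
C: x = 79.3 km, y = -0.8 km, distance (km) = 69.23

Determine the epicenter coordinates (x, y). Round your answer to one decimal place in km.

Circle about each station: (x − 11.9)² + (y − 15.7)² = 28.41²; (x − 75.8)² + (y + 13.5)² = 64.70²; (x − 79.3)² + (y + 0.8)² = 69.23².
Subtracting pairs of circle equations eliminates x²+y² and gives linear equations (the radical axes):
127.8 x − 58.4 y = 2160.83
134.8 x − 33.0 y = 1915.37
Solving the 2×2 system: x ≈ 11.1, y ≈ -12.7 km.
Check against A (with the unrounded x, y): √((x − 11.9)²+(y − 15.7)²) = 28.43 ≈ 28.41 km. ✓

(11.1, -12.7)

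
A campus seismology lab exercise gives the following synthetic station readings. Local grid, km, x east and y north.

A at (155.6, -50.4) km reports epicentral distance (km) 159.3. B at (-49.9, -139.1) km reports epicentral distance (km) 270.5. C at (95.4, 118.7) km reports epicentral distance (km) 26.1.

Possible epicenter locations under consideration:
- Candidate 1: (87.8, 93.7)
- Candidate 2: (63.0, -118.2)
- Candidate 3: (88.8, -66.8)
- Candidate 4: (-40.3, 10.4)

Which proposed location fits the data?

Candidate 1

For each candidate, compare |candidate − station| to the reported distance:
Candidate 1: residuals A 0.0, B 0.0, C 0.0 → max 0.0 km
Candidate 2: residuals A 44.5, B 155.7, C 213.0 → max 213.0 km
Candidate 3: residuals A 90.5, B 114.1, C 159.5 → max 159.5 km
Candidate 4: residuals A 45.8, B 120.7, C 147.5 → max 147.5 km
Only Candidate 1 has all residuals ≈ 0.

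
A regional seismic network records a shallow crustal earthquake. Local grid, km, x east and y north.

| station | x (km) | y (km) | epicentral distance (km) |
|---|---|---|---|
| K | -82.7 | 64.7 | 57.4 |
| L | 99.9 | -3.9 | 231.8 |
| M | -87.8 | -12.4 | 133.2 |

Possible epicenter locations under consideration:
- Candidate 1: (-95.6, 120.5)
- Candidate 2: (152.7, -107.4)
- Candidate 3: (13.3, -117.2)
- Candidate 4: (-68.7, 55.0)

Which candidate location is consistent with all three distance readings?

Candidate 1

For each candidate, compare |candidate − station| to the reported distance:
Candidate 1: residuals K 0.1, L 0.1, M 0.1 → max 0.1 km
Candidate 2: residuals K 234.2, L 115.6, M 125.4 → max 234.2 km
Candidate 3: residuals K 148.3, L 89.2, M 12.4 → max 148.3 km
Candidate 4: residuals K 40.4, L 53.2, M 63.1 → max 63.1 km
Only Candidate 1 has all residuals ≈ 0.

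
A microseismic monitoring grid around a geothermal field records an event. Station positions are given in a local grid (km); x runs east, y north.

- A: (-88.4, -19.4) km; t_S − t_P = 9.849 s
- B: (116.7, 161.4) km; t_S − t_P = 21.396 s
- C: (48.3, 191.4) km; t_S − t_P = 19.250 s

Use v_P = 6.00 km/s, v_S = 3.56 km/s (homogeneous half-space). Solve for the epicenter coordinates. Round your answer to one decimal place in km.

Distance from S−P lag: d = Δt · v_P v_S / (v_P − v_S) = Δt · (6.00·3.56)/(6.00−3.56) ≈ 8.7541·Δt.
So d_A = 86.22, d_B = 187.30, d_C = 168.52 km.
Circle about each station: (x + 88.4)² + (y + 19.4)² = 86.22²; (x − 116.7)² + (y − 161.4)² = 187.30²; (x − 48.3)² + (y − 191.4)² = 168.52².
Subtracting the A equation from the B and C equations removes the quadratic terms:
410.2 x + 361.6 y = 3830.53
273.4 x + 421.6 y = 9810.83
Solving the 2×2 system: x ≈ -26.1, y ≈ 40.2 km.
Check against A (with the unrounded x, y): √((x + 88.4)²+(y + 19.4)²) = 86.22 ≈ 86.22 km. ✓

-26.1 km east, 40.2 km north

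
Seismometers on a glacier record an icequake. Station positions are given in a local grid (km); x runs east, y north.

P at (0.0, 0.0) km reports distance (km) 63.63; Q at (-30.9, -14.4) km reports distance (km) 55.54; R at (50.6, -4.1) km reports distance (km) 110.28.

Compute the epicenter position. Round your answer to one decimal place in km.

x ≈ -51.7 km, y ≈ 37.1 km

Circle about each station: x² + y² = 63.63²; (x + 30.9)² + (y + 14.4)² = 55.54²; (x − 50.6)² + (y + 4.1)² = 110.28².
Subtracting the P equation from the Q and R equations removes the quadratic terms:
-61.8 x − 28.8 y = 2126.26
101.2 x − 8.2 y = -5535.73
Solving the 2×2 system: x ≈ -51.7, y ≈ 37.1 km.
Check against P (with the unrounded x, y): √(x²+y²) = 63.63 ≈ 63.63 km. ✓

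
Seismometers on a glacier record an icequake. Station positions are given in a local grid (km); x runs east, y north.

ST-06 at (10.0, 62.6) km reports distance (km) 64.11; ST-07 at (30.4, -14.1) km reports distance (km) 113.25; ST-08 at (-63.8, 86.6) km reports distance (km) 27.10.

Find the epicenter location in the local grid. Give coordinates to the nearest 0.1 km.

Circle about each station: (x − 10.0)² + (y − 62.6)² = 64.11²; (x − 30.4)² + (y + 14.1)² = 113.25²; (x + 63.8)² + (y − 86.6)² = 27.10².
Subtracting pairs of circle equations eliminates x²+y² and gives linear equations (the radical axes):
40.8 x − 153.4 y = -11611.26
-147.6 x + 48.0 y = 10926.92
Solving the 2×2 system: x ≈ -54.1, y ≈ 61.3 km.
Check against ST-06 (with the unrounded x, y): √((x − 10.0)²+(y − 62.6)²) = 64.11 ≈ 64.11 km. ✓

x ≈ -54.1 km, y ≈ 61.3 km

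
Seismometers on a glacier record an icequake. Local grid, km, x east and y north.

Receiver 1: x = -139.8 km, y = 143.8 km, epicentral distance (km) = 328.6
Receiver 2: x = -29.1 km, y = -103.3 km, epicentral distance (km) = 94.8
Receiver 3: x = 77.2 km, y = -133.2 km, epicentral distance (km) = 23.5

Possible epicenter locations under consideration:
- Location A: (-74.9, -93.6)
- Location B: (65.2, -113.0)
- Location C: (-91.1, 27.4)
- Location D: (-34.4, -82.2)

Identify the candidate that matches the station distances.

Location B

For each candidate, compare |candidate − station| to the reported distance:
Location A: residuals Receiver 1 82.5, Receiver 2 48.0, Receiver 3 133.7 → max 133.7 km
Location B: residuals Receiver 1 0.0, Receiver 2 0.0, Receiver 3 0.0 → max 0.0 km
Location C: residuals Receiver 1 202.4, Receiver 2 49.9, Receiver 3 209.1 → max 209.1 km
Location D: residuals Receiver 1 79.2, Receiver 2 73.0, Receiver 3 99.2 → max 99.2 km
Only Location B has all residuals ≈ 0.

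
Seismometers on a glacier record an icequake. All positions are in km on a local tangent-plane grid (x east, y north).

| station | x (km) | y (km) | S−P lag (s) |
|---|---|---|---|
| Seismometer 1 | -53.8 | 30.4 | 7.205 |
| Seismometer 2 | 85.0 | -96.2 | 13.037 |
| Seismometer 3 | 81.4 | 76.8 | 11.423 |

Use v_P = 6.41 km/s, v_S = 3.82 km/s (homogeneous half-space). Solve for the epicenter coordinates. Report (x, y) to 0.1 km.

6.6 km east, -1.1 km north

Distance from S−P lag: d = Δt · v_P v_S / (v_P − v_S) = Δt · (6.41·3.82)/(6.41−3.82) ≈ 9.4541·Δt.
So d_Seismometer 1 = 68.12, d_Seismometer 2 = 123.25, d_Seismometer 3 = 107.99 km.
Circle about each station: (x + 53.8)² + (y − 30.4)² = 68.12²; (x − 85.0)² + (y + 96.2)² = 123.25²; (x − 81.4)² + (y − 76.8)² = 107.99².
Subtracting pairs of circle equations eliminates x²+y² and gives linear equations (the radical axes):
277.6 x − 253.2 y = 2110.61
270.4 x + 92.8 y = 1684.09
Solving the 2×2 system: x ≈ 6.6, y ≈ -1.1 km.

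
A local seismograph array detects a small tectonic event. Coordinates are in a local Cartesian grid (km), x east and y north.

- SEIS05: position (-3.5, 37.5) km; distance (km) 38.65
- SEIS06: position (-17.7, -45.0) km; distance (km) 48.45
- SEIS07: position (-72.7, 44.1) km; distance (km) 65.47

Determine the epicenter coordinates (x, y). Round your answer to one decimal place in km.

Circle about each station: (x + 3.5)² + (y − 37.5)² = 38.65²; (x + 17.7)² + (y + 45.0)² = 48.45²; (x + 72.7)² + (y − 44.1)² = 65.47².
Subtracting the SEIS05 equation from the SEIS06 and SEIS07 equations removes the quadratic terms:
-28.4 x − 165.0 y = 66.21
-138.4 x + 13.2 y = 3019.10
Solving the 2×2 system: x ≈ -21.5, y ≈ 3.3 km.
Check against SEIS05 (with the unrounded x, y): √((x + 3.5)²+(y − 37.5)²) = 38.65 ≈ 38.65 km. ✓

x ≈ -21.5 km, y ≈ 3.3 km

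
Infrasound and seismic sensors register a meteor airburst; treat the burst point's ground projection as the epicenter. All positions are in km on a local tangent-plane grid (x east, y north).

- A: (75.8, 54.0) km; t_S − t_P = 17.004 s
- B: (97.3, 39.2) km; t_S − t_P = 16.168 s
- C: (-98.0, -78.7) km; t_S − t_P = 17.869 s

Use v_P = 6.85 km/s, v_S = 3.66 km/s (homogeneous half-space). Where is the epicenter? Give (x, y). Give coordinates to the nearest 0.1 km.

Distance from S−P lag: d = Δt · v_P v_S / (v_P − v_S) = Δt · (6.85·3.66)/(6.85−3.66) ≈ 7.8592·Δt.
So d_A = 133.64, d_B = 127.07, d_C = 140.44 km.
Circle about each station: (x − 75.8)² + (y − 54.0)² = 133.64²; (x − 97.3)² + (y − 39.2)² = 127.07²; (x + 98.0)² + (y + 78.7)² = 140.44².
Subtracting pairs of circle equations eliminates x²+y² and gives linear equations (the radical axes):
43.0 x − 29.6 y = 4055.15
-347.6 x − 265.4 y = 5272.31
Solving the 2×2 system: x ≈ 42.4, y ≈ -75.4 km.

42.4 km east, -75.4 km north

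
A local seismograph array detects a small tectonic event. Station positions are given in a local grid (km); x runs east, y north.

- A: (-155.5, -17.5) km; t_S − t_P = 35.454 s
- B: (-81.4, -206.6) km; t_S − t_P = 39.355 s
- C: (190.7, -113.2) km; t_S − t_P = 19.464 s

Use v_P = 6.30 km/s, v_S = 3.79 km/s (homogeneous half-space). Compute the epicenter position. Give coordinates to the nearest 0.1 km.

Distance from S−P lag: d = Δt · v_P v_S / (v_P − v_S) = Δt · (6.30·3.79)/(6.30−3.79) ≈ 9.5127·Δt.
So d_A = 337.27, d_B = 374.37, d_C = 185.16 km.
Circle about each station: (x + 155.5)² + (y + 17.5)² = 337.27²; (x + 81.4)² + (y + 206.6)² = 374.37²; (x − 190.7)² + (y + 113.2)² = 185.16².
Subtracting pairs of circle equations eliminates x²+y² and gives linear equations (the radical axes):
148.2 x − 378.2 y = -1578.82
692.4 x − 191.4 y = 104161.06
Solving the 2×2 system: x ≈ 170.0, y ≈ 70.8 km.
Check against A (with the unrounded x, y): √((x + 155.5)²+(y + 17.5)²) = 337.27 ≈ 337.27 km. ✓

(170.0, 70.8)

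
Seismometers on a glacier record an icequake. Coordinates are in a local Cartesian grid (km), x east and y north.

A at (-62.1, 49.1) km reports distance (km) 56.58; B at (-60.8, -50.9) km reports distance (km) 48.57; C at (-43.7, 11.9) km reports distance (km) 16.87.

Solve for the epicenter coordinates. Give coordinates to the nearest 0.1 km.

-45.2 km east, -4.9 km north

Circle about each station: (x + 62.1)² + (y − 49.1)² = 56.58²; (x + 60.8)² + (y + 50.9)² = 48.57²; (x + 43.7)² + (y − 11.9)² = 16.87².
Subtracting the A equation from the B and C equations removes the quadratic terms:
2.6 x − 200.0 y = 862.48
36.8 x − 74.4 y = -1299.22
Solving the 2×2 system: x ≈ -45.2, y ≈ -4.9 km.
Check against A (with the unrounded x, y): √((x + 62.1)²+(y − 49.1)²) = 56.58 ≈ 56.58 km. ✓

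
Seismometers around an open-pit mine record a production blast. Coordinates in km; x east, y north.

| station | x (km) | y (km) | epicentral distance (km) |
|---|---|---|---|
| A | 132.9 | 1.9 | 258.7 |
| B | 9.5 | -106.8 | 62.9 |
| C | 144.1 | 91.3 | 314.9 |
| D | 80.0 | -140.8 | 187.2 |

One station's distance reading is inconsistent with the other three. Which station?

Solve using three stations at a time. Using A, C, D (subtract circle equations pairwise → linear system) gives (x, y) ≈ (-103.3, -103.4).
Distances from that point to each station vs reported:
  A: calculated 258.6 vs reported 258.7 → residual 0.1 km
  B: calculated 112.9 vs reported 62.9 → residual 50.0 km
  C: calculated 314.8 vs reported 314.9 → residual 0.1 km
  D: calculated 187.1 vs reported 187.2 → residual 0.1 km
A, C, D are mutually consistent (residuals ≈ 0); B is off by 50.0 km.

B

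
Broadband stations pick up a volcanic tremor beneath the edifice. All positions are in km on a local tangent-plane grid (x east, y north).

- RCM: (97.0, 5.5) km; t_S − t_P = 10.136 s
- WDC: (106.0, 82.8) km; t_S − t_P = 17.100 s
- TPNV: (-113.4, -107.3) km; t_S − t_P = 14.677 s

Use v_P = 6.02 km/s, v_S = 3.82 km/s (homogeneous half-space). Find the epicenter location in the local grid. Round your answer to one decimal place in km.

38.0 km east, -82.5 km north

Distance from S−P lag: d = Δt · v_P v_S / (v_P − v_S) = Δt · (6.02·3.82)/(6.02−3.82) ≈ 10.4529·Δt.
So d_RCM = 105.95, d_WDC = 178.74, d_TPNV = 153.42 km.
Circle about each station: (x − 97.0)² + (y − 5.5)² = 105.95²; (x − 106.0)² + (y − 82.8)² = 178.74²; (x + 113.4)² + (y + 107.3)² = 153.42².
Subtracting the RCM equation from the WDC and TPNV equations removes the quadratic terms:
18.0 x + 154.6 y = -12070.00
-420.8 x − 225.6 y = 2621.31
Solving the 2×2 system: x ≈ 38.0, y ≈ -82.5 km.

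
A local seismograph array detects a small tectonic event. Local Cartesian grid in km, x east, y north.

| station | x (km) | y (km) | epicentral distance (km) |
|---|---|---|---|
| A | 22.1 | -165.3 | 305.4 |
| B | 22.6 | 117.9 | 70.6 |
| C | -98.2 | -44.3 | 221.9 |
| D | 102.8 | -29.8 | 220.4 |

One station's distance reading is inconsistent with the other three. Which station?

Solve using three stations at a time. Using A, B, D (subtract circle equations pairwise → linear system) gives (x, y) ≈ (-46.6, 132.3).
Distances from that point to each station vs reported:
  A: calculated 305.4 vs reported 305.4 → residual 0.0 km
  B: calculated 70.6 vs reported 70.6 → residual 0.0 km
  C: calculated 184.0 vs reported 221.9 → residual 37.9 km
  D: calculated 220.4 vs reported 220.4 → residual 0.0 km
A, B, D are mutually consistent (residuals ≈ 0); C is off by 37.9 km.

C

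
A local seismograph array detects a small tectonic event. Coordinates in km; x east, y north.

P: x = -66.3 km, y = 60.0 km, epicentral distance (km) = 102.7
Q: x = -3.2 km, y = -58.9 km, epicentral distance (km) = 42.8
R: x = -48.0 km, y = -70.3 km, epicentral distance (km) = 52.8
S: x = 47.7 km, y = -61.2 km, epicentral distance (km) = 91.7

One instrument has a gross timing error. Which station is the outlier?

Solve using three stations at a time. Using P, Q, S (subtract circle equations pairwise → linear system) gives (x, y) ≈ (-41.4, -39.6).
Distances from that point to each station vs reported:
  P: calculated 102.7 vs reported 102.7 → residual 0.0 km
  Q: calculated 42.8 vs reported 42.8 → residual 0.0 km
  R: calculated 31.3 vs reported 52.8 → residual 21.5 km
  S: calculated 91.7 vs reported 91.7 → residual 0.0 km
P, Q, S are mutually consistent (residuals ≈ 0); R is off by 21.5 km.

R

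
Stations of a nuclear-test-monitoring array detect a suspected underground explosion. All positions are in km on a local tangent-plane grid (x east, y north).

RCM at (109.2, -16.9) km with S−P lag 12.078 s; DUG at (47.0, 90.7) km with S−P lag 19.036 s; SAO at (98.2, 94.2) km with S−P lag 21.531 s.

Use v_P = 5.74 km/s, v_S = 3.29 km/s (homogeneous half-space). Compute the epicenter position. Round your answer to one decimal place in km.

23.9 km east, -54.2 km north

Distance from S−P lag: d = Δt · v_P v_S / (v_P − v_S) = Δt · (5.74·3.29)/(5.74−3.29) ≈ 7.7080·Δt.
So d_RCM = 93.10, d_DUG = 146.73, d_SAO = 165.96 km.
Circle about each station: (x − 109.2)² + (y + 16.9)² = 93.10²; (x − 47.0)² + (y − 90.7)² = 146.73²; (x − 98.2)² + (y − 94.2)² = 165.96².
Subtracting pairs of circle equations eliminates x²+y² and gives linear equations (the radical axes):
-124.4 x + 215.2 y = -14636.84
-22.0 x + 222.2 y = -12568.48
Solving the 2×2 system: x ≈ 23.9, y ≈ -54.2 km.
Check against RCM (with the unrounded x, y): √((x − 109.2)²+(y + 16.9)²) = 93.09 ≈ 93.10 km. ✓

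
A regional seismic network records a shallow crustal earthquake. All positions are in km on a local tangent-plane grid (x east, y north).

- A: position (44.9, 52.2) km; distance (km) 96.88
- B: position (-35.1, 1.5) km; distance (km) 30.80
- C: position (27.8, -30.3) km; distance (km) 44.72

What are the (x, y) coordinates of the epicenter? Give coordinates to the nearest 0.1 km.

x ≈ -16.3 km, y ≈ -22.9 km

Circle about each station: (x − 44.9)² + (y − 52.2)² = 96.88²; (x + 35.1)² + (y − 1.5)² = 30.80²; (x − 27.8)² + (y + 30.3)² = 44.72².
Subtracting pairs of circle equations eliminates x²+y² and gives linear equations (the radical axes):
-160.0 x − 101.4 y = 4930.50
-34.2 x − 165.0 y = 4335.94
Solving the 2×2 system: x ≈ -16.3, y ≈ -22.9 km.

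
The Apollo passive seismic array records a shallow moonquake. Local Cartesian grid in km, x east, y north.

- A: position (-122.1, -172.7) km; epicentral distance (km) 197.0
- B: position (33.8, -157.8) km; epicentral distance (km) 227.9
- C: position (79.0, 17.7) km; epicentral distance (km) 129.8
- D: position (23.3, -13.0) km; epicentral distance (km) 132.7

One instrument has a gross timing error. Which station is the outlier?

C

Solve using three stations at a time. Using A, B, D (subtract circle equations pairwise → linear system) gives (x, y) ≈ (-104.3, 23.5).
Distances from that point to each station vs reported:
  A: calculated 197.0 vs reported 197.0 → residual 0.0 km
  B: calculated 227.9 vs reported 227.9 → residual 0.0 km
  C: calculated 183.4 vs reported 129.8 → residual 53.6 km
  D: calculated 132.7 vs reported 132.7 → residual 0.0 km
A, B, D are mutually consistent (residuals ≈ 0); C is off by 53.6 km.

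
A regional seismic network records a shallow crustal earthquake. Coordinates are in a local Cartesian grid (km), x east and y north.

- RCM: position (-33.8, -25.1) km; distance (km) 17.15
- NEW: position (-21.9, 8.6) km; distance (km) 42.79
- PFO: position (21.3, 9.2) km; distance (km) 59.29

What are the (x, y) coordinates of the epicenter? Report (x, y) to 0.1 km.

Circle about each station: (x + 33.8)² + (y + 25.1)² = 17.15²; (x + 21.9)² + (y − 8.6)² = 42.79²; (x − 21.3)² + (y − 9.2)² = 59.29².
Subtracting pairs of circle equations eliminates x²+y² and gives linear equations (the radical axes):
23.8 x + 67.4 y = -2755.74
110.2 x + 68.6 y = -4455.30
Solving the 2×2 system: x ≈ -19.2, y ≈ -34.1 km.
Check against RCM (with the unrounded x, y): √((x + 33.8)²+(y + 25.1)²) = 17.16 ≈ 17.15 km. ✓

(-19.2, -34.1)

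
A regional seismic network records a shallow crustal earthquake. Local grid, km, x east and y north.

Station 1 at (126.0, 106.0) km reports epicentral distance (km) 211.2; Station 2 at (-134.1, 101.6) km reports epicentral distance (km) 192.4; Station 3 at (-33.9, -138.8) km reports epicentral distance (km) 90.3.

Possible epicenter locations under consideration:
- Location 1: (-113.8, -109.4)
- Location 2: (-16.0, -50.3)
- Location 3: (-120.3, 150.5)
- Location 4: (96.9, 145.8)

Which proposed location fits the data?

For each candidate, compare |candidate − station| to the reported distance:
Location 1: residuals Station 1 111.1, Station 2 19.6, Station 3 5.2 → max 111.1 km
Location 2: residuals Station 1 0.0, Station 2 0.0, Station 3 0.0 → max 0.0 km
Location 3: residuals Station 1 39.1, Station 2 141.6, Station 3 211.6 → max 211.6 km
Location 4: residuals Station 1 161.9, Station 2 42.8, Station 3 222.9 → max 222.9 km
Only Location 2 has all residuals ≈ 0.

Location 2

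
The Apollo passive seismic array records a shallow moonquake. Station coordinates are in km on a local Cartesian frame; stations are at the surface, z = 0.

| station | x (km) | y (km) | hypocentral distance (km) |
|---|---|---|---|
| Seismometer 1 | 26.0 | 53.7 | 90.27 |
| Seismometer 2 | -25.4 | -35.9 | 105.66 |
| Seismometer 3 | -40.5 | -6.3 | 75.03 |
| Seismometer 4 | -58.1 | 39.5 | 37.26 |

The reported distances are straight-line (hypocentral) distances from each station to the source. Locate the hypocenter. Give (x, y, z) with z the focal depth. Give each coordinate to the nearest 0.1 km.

Each station gives a sphere (x−x_i)² + (y−y_i)² + z² = d_i² (stations at z=0).
Subtracting the Seismometer 1 sphere from Seismometer 2 and Seismometer 3: z² cancels, leaving linear equations in x and y:
-102.8 x − 179.2 y = -4641.08
-133.0 x − 120.0 y = 639.42
Solving: x ≈ -58.405, y ≈ 59.403 km (keep extra digits for the depth step; rounded: -58.4, 59.4).
Then from the Seismometer 1 sphere: z² = 90.27² − (x − 26.0)² − (y − 53.7)² with x = -58.405, y = 59.403, so z ≈ 31.495 ≈ 31.5 km.

x ≈ -58.4 km, y ≈ 59.4 km, depth ≈ 31.5 km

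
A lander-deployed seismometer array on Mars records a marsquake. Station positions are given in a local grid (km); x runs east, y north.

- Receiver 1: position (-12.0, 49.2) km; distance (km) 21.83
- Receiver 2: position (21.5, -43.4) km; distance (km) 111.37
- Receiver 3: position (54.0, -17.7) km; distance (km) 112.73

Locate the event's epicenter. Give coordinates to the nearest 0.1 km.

Circle about each station: (x + 12.0)² + (y − 49.2)² = 21.83²; (x − 21.5)² + (y + 43.4)² = 111.37²; (x − 54.0)² + (y + 17.7)² = 112.73².
Subtracting pairs of circle equations eliminates x²+y² and gives linear equations (the radical axes):
67.0 x − 185.2 y = -12145.56
132.0 x − 133.8 y = -11566.85
Solving the 2×2 system: x ≈ -33.4, y ≈ 53.5 km.

x ≈ -33.4 km, y ≈ 53.5 km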